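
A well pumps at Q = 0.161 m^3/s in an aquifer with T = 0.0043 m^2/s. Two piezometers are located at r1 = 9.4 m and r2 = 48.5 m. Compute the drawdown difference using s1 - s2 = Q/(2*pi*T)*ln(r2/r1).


Thiem equation: s1 - s2 = Q/(2*pi*T) * ln(r2/r1).
ln(r2/r1) = ln(48.5/9.4) = 1.6409.
Q/(2*pi*T) = 0.161 / (2*pi*0.0043) = 0.161 / 0.027 = 5.9591.
s1 - s2 = 5.9591 * 1.6409 = 9.7779 m.

9.7779


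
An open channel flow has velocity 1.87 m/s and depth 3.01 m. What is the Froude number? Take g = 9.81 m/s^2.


The Froude number is defined as Fr = V / sqrt(g*y).
g*y = 9.81 * 3.01 = 29.5281.
sqrt(g*y) = sqrt(29.5281) = 5.434.
Fr = 1.87 / 5.434 = 0.3441.

0.3441


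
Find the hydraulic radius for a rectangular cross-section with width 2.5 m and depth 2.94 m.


For a rectangular section:
Flow area A = b * y = 2.5 * 2.94 = 7.35 m^2.
Wetted perimeter P = b + 2y = 2.5 + 2*2.94 = 8.38 m.
Hydraulic radius R = A/P = 7.35 / 8.38 = 0.8771 m.

0.8771


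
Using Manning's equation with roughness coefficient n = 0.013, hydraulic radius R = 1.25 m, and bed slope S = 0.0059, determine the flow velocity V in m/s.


Manning's equation gives V = (1/n) * R^(2/3) * S^(1/2).
First, compute R^(2/3) = 1.25^(2/3) = 1.1604.
Next, S^(1/2) = 0.0059^(1/2) = 0.076811.
Then 1/n = 1/0.013 = 76.92.
V = 76.92 * 1.1604 * 0.076811 = 6.8563 m/s.

6.8563


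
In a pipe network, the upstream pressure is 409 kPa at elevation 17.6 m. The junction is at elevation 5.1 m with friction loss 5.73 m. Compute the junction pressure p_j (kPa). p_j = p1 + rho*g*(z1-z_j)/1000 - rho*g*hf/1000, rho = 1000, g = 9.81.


Junction pressure: p_j = p1 + rho*g*(z1 - z_j)/1000 - rho*g*hf/1000.
Elevation term = 1000*9.81*(17.6 - 5.1)/1000 = 122.625 kPa.
Friction term = 1000*9.81*5.73/1000 = 56.211 kPa.
p_j = 409 + 122.625 - 56.211 = 475.41 kPa.

475.41


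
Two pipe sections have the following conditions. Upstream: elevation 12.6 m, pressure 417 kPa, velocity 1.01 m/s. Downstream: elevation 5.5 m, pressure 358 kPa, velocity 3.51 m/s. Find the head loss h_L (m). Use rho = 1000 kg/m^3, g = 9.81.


Total head at each section: H = z + p/(rho*g) + V^2/(2g).
H1 = 12.6 + 417*1000/(1000*9.81) + 1.01^2/(2*9.81)
   = 12.6 + 42.508 + 0.052
   = 55.16 m.
H2 = 5.5 + 358*1000/(1000*9.81) + 3.51^2/(2*9.81)
   = 5.5 + 36.493 + 0.6279
   = 42.621 m.
h_L = H1 - H2 = 55.16 - 42.621 = 12.538 m.

12.538


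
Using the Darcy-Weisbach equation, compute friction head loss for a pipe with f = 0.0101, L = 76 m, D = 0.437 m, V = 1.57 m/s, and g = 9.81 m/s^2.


Darcy-Weisbach equation: h_f = f * (L/D) * V^2/(2g).
f * L/D = 0.0101 * 76/0.437 = 1.7565.
V^2/(2g) = 1.57^2 / (2*9.81) = 2.4649 / 19.62 = 0.1256 m.
h_f = 1.7565 * 0.1256 = 0.221 m.

0.221


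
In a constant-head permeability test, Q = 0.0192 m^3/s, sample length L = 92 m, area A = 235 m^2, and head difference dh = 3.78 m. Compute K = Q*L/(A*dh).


From K = Q*L / (A*dh):
Numerator: Q*L = 0.0192 * 92 = 1.7664.
Denominator: A*dh = 235 * 3.78 = 888.3.
K = 1.7664 / 888.3 = 0.001989 m/s.

0.001989


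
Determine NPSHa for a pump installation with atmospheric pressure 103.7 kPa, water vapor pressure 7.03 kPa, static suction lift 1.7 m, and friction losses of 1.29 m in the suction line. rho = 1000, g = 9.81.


NPSHa = p_atm/(rho*g) - z_s - hf_s - p_vap/(rho*g).
p_atm/(rho*g) = 103.7*1000 / (1000*9.81) = 10.571 m.
p_vap/(rho*g) = 7.03*1000 / (1000*9.81) = 0.717 m.
NPSHa = 10.571 - 1.7 - 1.29 - 0.717
      = 6.86 m.

6.86


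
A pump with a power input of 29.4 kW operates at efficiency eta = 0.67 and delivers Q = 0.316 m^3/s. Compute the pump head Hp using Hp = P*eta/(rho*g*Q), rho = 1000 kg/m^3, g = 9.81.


Pump head formula: Hp = P * eta / (rho * g * Q).
Numerator: P * eta = 29.4 * 1000 * 0.67 = 19698.0 W.
Denominator: rho * g * Q = 1000 * 9.81 * 0.316 = 3099.96.
Hp = 19698.0 / 3099.96 = 6.35 m.

6.35


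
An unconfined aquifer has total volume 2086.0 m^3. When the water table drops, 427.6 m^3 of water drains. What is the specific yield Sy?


Specific yield Sy = Volume drained / Total volume.
Sy = 427.6 / 2086.0
   = 0.205.

0.205


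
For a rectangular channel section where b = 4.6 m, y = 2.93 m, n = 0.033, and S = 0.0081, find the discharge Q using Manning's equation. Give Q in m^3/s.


For a rectangular channel, the cross-sectional area A = b * y = 4.6 * 2.93 = 13.48 m^2.
The wetted perimeter P = b + 2y = 4.6 + 2*2.93 = 10.46 m.
Hydraulic radius R = A/P = 13.48/10.46 = 1.2885 m.
Velocity V = (1/n)*R^(2/3)*S^(1/2) = (1/0.033)*1.2885^(2/3)*0.0081^(1/2) = 3.2294 m/s.
Discharge Q = A * V = 13.48 * 3.2294 = 43.526 m^3/s.

43.526


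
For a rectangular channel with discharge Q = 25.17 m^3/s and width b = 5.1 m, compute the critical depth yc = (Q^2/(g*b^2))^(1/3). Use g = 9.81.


Using yc = (Q^2 / (g * b^2))^(1/3):
Q^2 = 25.17^2 = 633.53.
g * b^2 = 9.81 * 5.1^2 = 9.81 * 26.01 = 255.16.
Q^2 / (g*b^2) = 633.53 / 255.16 = 2.4829.
yc = 2.4829^(1/3) = 1.3541 m.

1.3541


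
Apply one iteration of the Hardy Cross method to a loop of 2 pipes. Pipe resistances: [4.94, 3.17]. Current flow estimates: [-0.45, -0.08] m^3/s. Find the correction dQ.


Numerator terms (r*Q*|Q|): 4.94*-0.45*|-0.45| = -1.0004; 3.17*-0.08*|-0.08| = -0.0203.
Sum of numerator = -1.0206.
Denominator terms (r*|Q|): 4.94*|-0.45| = 2.223; 3.17*|-0.08| = 0.2536.
2 * sum of denominator = 2 * 2.4766 = 4.9532.
dQ = --1.0206 / 4.9532 = 0.2061 m^3/s.

0.2061


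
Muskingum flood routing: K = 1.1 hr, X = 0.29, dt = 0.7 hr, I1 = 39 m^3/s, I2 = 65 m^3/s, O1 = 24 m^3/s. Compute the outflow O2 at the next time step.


Muskingum coefficients:
denom = 2*K*(1-X) + dt = 2*1.1*(1-0.29) + 0.7 = 2.262.
C0 = (dt - 2*K*X)/denom = (0.7 - 2*1.1*0.29)/2.262 = 0.0274.
C1 = (dt + 2*K*X)/denom = (0.7 + 2*1.1*0.29)/2.262 = 0.5915.
C2 = (2*K*(1-X) - dt)/denom = 0.3811.
O2 = C0*I2 + C1*I1 + C2*O1
   = 0.0274*65 + 0.5915*39 + 0.3811*24
   = 34.0 m^3/s.

34.0


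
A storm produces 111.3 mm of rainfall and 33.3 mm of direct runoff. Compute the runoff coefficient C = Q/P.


The runoff coefficient C = runoff depth / rainfall depth.
C = 33.3 / 111.3
  = 0.2992.

0.2992


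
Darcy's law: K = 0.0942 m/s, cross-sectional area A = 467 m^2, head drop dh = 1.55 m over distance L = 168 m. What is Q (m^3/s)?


Darcy's law: Q = K * A * i, where i = dh/L.
Hydraulic gradient i = 1.55 / 168 = 0.009226.
Q = 0.0942 * 467 * 0.009226
  = 0.4059 m^3/s.

0.4059


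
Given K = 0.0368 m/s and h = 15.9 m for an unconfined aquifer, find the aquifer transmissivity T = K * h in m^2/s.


Transmissivity is defined as T = K * h.
T = 0.0368 * 15.9
  = 0.5851 m^2/s.

0.5851


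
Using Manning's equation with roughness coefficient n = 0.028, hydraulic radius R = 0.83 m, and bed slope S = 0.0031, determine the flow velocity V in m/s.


Manning's equation gives V = (1/n) * R^(2/3) * S^(1/2).
First, compute R^(2/3) = 0.83^(2/3) = 0.8832.
Next, S^(1/2) = 0.0031^(1/2) = 0.055678.
Then 1/n = 1/0.028 = 35.71.
V = 35.71 * 0.8832 * 0.055678 = 1.7562 m/s.

1.7562


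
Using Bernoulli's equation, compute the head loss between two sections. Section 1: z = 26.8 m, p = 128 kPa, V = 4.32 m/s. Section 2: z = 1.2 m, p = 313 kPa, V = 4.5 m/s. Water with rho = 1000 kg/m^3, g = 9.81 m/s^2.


Total head at each section: H = z + p/(rho*g) + V^2/(2g).
H1 = 26.8 + 128*1000/(1000*9.81) + 4.32^2/(2*9.81)
   = 26.8 + 13.048 + 0.9512
   = 40.799 m.
H2 = 1.2 + 313*1000/(1000*9.81) + 4.5^2/(2*9.81)
   = 1.2 + 31.906 + 1.0321
   = 34.138 m.
h_L = H1 - H2 = 40.799 - 34.138 = 6.661 m.

6.661


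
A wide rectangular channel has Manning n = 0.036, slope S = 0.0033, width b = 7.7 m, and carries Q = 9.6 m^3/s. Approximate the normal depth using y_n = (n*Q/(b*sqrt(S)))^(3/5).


We use the wide-channel approximation y_n = (n*Q/(b*sqrt(S)))^(3/5).
sqrt(S) = sqrt(0.0033) = 0.057446.
Numerator: n*Q = 0.036 * 9.6 = 0.3456.
Denominator: b*sqrt(S) = 7.7 * 0.057446 = 0.442334.
arg = 0.7813.
y_n = 0.7813^(3/5) = 0.8624 m.

0.8624


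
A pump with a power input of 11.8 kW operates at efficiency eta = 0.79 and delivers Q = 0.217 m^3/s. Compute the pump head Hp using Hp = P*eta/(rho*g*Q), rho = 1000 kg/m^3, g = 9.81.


Pump head formula: Hp = P * eta / (rho * g * Q).
Numerator: P * eta = 11.8 * 1000 * 0.79 = 9322.0 W.
Denominator: rho * g * Q = 1000 * 9.81 * 0.217 = 2128.77.
Hp = 9322.0 / 2128.77 = 4.38 m.

4.38


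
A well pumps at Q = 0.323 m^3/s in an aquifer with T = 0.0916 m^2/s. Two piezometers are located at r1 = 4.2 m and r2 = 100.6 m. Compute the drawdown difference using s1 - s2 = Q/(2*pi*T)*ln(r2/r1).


Thiem equation: s1 - s2 = Q/(2*pi*T) * ln(r2/r1).
ln(r2/r1) = ln(100.6/4.2) = 3.1761.
Q/(2*pi*T) = 0.323 / (2*pi*0.0916) = 0.323 / 0.5755 = 0.5612.
s1 - s2 = 0.5612 * 3.1761 = 1.7824 m.

1.7824


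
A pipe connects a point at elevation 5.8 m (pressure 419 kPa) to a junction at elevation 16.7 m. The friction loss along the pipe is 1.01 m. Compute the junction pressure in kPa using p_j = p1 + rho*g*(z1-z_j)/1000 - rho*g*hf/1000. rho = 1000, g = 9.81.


Junction pressure: p_j = p1 + rho*g*(z1 - z_j)/1000 - rho*g*hf/1000.
Elevation term = 1000*9.81*(5.8 - 16.7)/1000 = -106.929 kPa.
Friction term = 1000*9.81*1.01/1000 = 9.908 kPa.
p_j = 419 + -106.929 - 9.908 = 302.16 kPa.

302.16


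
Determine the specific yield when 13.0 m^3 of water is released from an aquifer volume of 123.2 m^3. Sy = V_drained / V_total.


Specific yield Sy = Volume drained / Total volume.
Sy = 13.0 / 123.2
   = 0.1055.

0.1055


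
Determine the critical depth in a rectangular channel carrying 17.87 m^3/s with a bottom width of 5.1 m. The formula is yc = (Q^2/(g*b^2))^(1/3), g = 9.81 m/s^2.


Using yc = (Q^2 / (g * b^2))^(1/3):
Q^2 = 17.87^2 = 319.34.
g * b^2 = 9.81 * 5.1^2 = 9.81 * 26.01 = 255.16.
Q^2 / (g*b^2) = 319.34 / 255.16 = 1.2515.
yc = 1.2515^(1/3) = 1.0777 m.

1.0777


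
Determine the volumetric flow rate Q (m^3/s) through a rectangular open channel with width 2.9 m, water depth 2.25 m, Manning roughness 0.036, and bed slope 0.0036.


For a rectangular channel, the cross-sectional area A = b * y = 2.9 * 2.25 = 6.52 m^2.
The wetted perimeter P = b + 2y = 2.9 + 2*2.25 = 7.4 m.
Hydraulic radius R = A/P = 6.52/7.4 = 0.8818 m.
Velocity V = (1/n)*R^(2/3)*S^(1/2) = (1/0.036)*0.8818^(2/3)*0.0036^(1/2) = 1.5325 m/s.
Discharge Q = A * V = 6.52 * 1.5325 = 10.0 m^3/s.

10.0


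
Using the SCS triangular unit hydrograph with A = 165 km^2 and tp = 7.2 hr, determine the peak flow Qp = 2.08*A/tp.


SCS formula: Qp = 2.08 * A / tp.
Qp = 2.08 * 165 / 7.2
   = 343.2 / 7.2
   = 47.67 m^3/s per cm.

47.67


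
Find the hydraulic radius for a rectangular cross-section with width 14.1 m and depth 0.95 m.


For a rectangular section:
Flow area A = b * y = 14.1 * 0.95 = 13.39 m^2.
Wetted perimeter P = b + 2y = 14.1 + 2*0.95 = 16.0 m.
Hydraulic radius R = A/P = 13.39 / 16.0 = 0.8372 m.

0.8372


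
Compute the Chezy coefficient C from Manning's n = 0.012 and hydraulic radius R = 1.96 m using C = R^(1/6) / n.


The Chezy coefficient relates to Manning's n through C = R^(1/6) / n.
R^(1/6) = 1.96^(1/6) = 1.118689.
C = 1.118689 / 0.012 = 93.22 m^(1/2)/s.

93.22


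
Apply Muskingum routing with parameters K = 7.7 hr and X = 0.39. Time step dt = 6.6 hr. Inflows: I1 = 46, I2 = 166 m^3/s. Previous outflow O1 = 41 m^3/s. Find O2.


Muskingum coefficients:
denom = 2*K*(1-X) + dt = 2*7.7*(1-0.39) + 6.6 = 15.994.
C0 = (dt - 2*K*X)/denom = (6.6 - 2*7.7*0.39)/15.994 = 0.0371.
C1 = (dt + 2*K*X)/denom = (6.6 + 2*7.7*0.39)/15.994 = 0.7882.
C2 = (2*K*(1-X) - dt)/denom = 0.1747.
O2 = C0*I2 + C1*I1 + C2*O1
   = 0.0371*166 + 0.7882*46 + 0.1747*41
   = 49.58 m^3/s.

49.58


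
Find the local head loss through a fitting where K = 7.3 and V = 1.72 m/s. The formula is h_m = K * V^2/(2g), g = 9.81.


Minor loss formula: h_m = K * V^2/(2g).
V^2 = 1.72^2 = 2.9584.
V^2/(2g) = 2.9584 / 19.62 = 0.1508 m.
h_m = 7.3 * 0.1508 = 1.1007 m.

1.1007


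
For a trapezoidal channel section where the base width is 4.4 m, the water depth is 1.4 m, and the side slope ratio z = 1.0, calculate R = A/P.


For a trapezoidal section with side slope z:
A = (b + z*y)*y = (4.4 + 1.0*1.4)*1.4 = 8.12 m^2.
P = b + 2*y*sqrt(1 + z^2) = 4.4 + 2*1.4*sqrt(1 + 1.0^2) = 8.36 m.
R = A/P = 8.12 / 8.36 = 0.9713 m.

0.9713


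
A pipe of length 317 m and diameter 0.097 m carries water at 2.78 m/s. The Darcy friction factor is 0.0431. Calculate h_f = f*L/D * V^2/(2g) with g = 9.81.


Darcy-Weisbach equation: h_f = f * (L/D) * V^2/(2g).
f * L/D = 0.0431 * 317/0.097 = 140.8526.
V^2/(2g) = 2.78^2 / (2*9.81) = 7.7284 / 19.62 = 0.3939 m.
h_f = 140.8526 * 0.3939 = 55.482 m.

55.482


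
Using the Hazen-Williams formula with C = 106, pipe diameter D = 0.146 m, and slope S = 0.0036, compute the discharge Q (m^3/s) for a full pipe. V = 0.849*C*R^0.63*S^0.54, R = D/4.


For a full circular pipe, R = D/4 = 0.146/4 = 0.0365 m.
V = 0.849 * 106 * 0.0365^0.63 * 0.0036^0.54
  = 0.849 * 106 * 0.124235 * 0.047907
  = 0.5356 m/s.
Pipe area A = pi*D^2/4 = pi*0.146^2/4 = 0.0167 m^2.
Q = A * V = 0.0167 * 0.5356 = 0.009 m^3/s.

0.009


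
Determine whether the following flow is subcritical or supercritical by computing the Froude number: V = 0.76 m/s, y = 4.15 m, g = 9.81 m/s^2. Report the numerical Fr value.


The Froude number is defined as Fr = V / sqrt(g*y).
g*y = 9.81 * 4.15 = 40.7115.
sqrt(g*y) = sqrt(40.7115) = 6.3806.
Fr = 0.76 / 6.3806 = 0.1191.
Since Fr < 1, the flow is subcritical.

0.1191


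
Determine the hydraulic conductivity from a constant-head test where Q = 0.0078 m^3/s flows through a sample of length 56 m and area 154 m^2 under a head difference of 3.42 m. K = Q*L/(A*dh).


From K = Q*L / (A*dh):
Numerator: Q*L = 0.0078 * 56 = 0.4368.
Denominator: A*dh = 154 * 3.42 = 526.68.
K = 0.4368 / 526.68 = 0.000829 m/s.

0.000829


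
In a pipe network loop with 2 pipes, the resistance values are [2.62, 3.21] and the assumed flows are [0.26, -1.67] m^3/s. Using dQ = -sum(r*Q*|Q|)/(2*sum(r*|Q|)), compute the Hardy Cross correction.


Numerator terms (r*Q*|Q|): 2.62*0.26*|0.26| = 0.1771; 3.21*-1.67*|-1.67| = -8.9524.
Sum of numerator = -8.7753.
Denominator terms (r*|Q|): 2.62*|0.26| = 0.6812; 3.21*|-1.67| = 5.3607.
2 * sum of denominator = 2 * 6.0419 = 12.0838.
dQ = --8.7753 / 12.0838 = 0.7262 m^3/s.

0.7262


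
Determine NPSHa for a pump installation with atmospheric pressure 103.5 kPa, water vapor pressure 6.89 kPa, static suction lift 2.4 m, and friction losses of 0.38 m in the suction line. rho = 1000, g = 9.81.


NPSHa = p_atm/(rho*g) - z_s - hf_s - p_vap/(rho*g).
p_atm/(rho*g) = 103.5*1000 / (1000*9.81) = 10.55 m.
p_vap/(rho*g) = 6.89*1000 / (1000*9.81) = 0.702 m.
NPSHa = 10.55 - 2.4 - 0.38 - 0.702
      = 7.07 m.

7.07


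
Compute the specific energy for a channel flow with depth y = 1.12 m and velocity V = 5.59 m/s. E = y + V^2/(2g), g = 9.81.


Specific energy E = y + V^2/(2g).
Velocity head = V^2/(2g) = 5.59^2 / (2*9.81) = 31.2481 / 19.62 = 1.5927 m.
E = 1.12 + 1.5927 = 2.7127 m.

2.7127


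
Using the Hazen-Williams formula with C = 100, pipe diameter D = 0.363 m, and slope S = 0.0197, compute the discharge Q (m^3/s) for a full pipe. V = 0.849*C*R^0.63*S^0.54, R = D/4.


For a full circular pipe, R = D/4 = 0.363/4 = 0.0907 m.
V = 0.849 * 100 * 0.0907^0.63 * 0.0197^0.54
  = 0.849 * 100 * 0.220518 * 0.119953
  = 2.2458 m/s.
Pipe area A = pi*D^2/4 = pi*0.363^2/4 = 0.1035 m^2.
Q = A * V = 0.1035 * 2.2458 = 0.2324 m^3/s.

0.2324


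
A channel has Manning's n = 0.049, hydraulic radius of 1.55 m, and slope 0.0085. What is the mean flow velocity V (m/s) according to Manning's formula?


Manning's equation gives V = (1/n) * R^(2/3) * S^(1/2).
First, compute R^(2/3) = 1.55^(2/3) = 1.3393.
Next, S^(1/2) = 0.0085^(1/2) = 0.092195.
Then 1/n = 1/0.049 = 20.41.
V = 20.41 * 1.3393 * 0.092195 = 2.52 m/s.

2.52


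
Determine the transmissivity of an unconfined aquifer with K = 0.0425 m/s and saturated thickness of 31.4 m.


Transmissivity is defined as T = K * h.
T = 0.0425 * 31.4
  = 1.3345 m^2/s.

1.3345


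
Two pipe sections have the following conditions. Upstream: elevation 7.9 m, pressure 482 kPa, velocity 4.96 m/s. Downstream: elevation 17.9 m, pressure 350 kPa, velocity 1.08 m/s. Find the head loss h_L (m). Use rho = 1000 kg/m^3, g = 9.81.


Total head at each section: H = z + p/(rho*g) + V^2/(2g).
H1 = 7.9 + 482*1000/(1000*9.81) + 4.96^2/(2*9.81)
   = 7.9 + 49.134 + 1.2539
   = 58.287 m.
H2 = 17.9 + 350*1000/(1000*9.81) + 1.08^2/(2*9.81)
   = 17.9 + 35.678 + 0.0594
   = 53.637 m.
h_L = H1 - H2 = 58.287 - 53.637 = 4.65 m.

4.65


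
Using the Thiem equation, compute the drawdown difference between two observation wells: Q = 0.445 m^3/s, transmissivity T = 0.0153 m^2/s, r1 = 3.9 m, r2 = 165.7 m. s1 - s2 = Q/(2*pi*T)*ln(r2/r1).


Thiem equation: s1 - s2 = Q/(2*pi*T) * ln(r2/r1).
ln(r2/r1) = ln(165.7/3.9) = 3.7492.
Q/(2*pi*T) = 0.445 / (2*pi*0.0153) = 0.445 / 0.0961 = 4.629.
s1 - s2 = 4.629 * 3.7492 = 17.3551 m.

17.3551


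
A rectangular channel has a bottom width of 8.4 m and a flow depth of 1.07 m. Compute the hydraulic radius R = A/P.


For a rectangular section:
Flow area A = b * y = 8.4 * 1.07 = 8.99 m^2.
Wetted perimeter P = b + 2y = 8.4 + 2*1.07 = 10.54 m.
Hydraulic radius R = A/P = 8.99 / 10.54 = 0.8528 m.

0.8528


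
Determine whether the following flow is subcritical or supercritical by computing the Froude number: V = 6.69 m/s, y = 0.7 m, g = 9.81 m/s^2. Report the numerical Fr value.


The Froude number is defined as Fr = V / sqrt(g*y).
g*y = 9.81 * 0.7 = 6.867.
sqrt(g*y) = sqrt(6.867) = 2.6205.
Fr = 6.69 / 2.6205 = 2.553.
Since Fr > 1, the flow is supercritical.

2.553


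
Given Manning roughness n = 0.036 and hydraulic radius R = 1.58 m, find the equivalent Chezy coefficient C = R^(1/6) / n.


The Chezy coefficient relates to Manning's n through C = R^(1/6) / n.
R^(1/6) = 1.58^(1/6) = 1.079219.
C = 1.079219 / 0.036 = 29.98 m^(1/2)/s.

29.98


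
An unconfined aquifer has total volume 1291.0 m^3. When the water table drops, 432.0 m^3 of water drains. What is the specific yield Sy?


Specific yield Sy = Volume drained / Total volume.
Sy = 432.0 / 1291.0
   = 0.3346.

0.3346


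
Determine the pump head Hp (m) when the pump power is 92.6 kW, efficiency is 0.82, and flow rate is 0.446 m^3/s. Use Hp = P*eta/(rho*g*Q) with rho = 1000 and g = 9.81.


Pump head formula: Hp = P * eta / (rho * g * Q).
Numerator: P * eta = 92.6 * 1000 * 0.82 = 75932.0 W.
Denominator: rho * g * Q = 1000 * 9.81 * 0.446 = 4375.26.
Hp = 75932.0 / 4375.26 = 17.35 m.

17.35


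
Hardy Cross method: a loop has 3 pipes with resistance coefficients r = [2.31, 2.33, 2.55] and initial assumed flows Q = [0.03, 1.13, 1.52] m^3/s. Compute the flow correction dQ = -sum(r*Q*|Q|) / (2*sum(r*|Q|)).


Numerator terms (r*Q*|Q|): 2.31*0.03*|0.03| = 0.0021; 2.33*1.13*|1.13| = 2.9752; 2.55*1.52*|1.52| = 5.8915.
Sum of numerator = 8.8688.
Denominator terms (r*|Q|): 2.31*|0.03| = 0.0693; 2.33*|1.13| = 2.6329; 2.55*|1.52| = 3.876.
2 * sum of denominator = 2 * 6.5782 = 13.1564.
dQ = -8.8688 / 13.1564 = -0.6741 m^3/s.

-0.6741


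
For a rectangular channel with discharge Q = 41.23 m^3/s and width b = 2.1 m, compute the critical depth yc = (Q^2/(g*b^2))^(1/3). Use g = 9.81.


Using yc = (Q^2 / (g * b^2))^(1/3):
Q^2 = 41.23^2 = 1699.91.
g * b^2 = 9.81 * 2.1^2 = 9.81 * 4.41 = 43.26.
Q^2 / (g*b^2) = 1699.91 / 43.26 = 39.2952.
yc = 39.2952^(1/3) = 3.3997 m.

3.3997


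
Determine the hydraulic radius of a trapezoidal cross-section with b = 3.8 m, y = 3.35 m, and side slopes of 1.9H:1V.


For a trapezoidal section with side slope z:
A = (b + z*y)*y = (3.8 + 1.9*3.35)*3.35 = 34.053 m^2.
P = b + 2*y*sqrt(1 + z^2) = 3.8 + 2*3.35*sqrt(1 + 1.9^2) = 18.186 m.
R = A/P = 34.053 / 18.186 = 1.8725 m.

1.8725


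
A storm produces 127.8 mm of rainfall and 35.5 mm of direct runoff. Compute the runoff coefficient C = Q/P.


The runoff coefficient C = runoff depth / rainfall depth.
C = 35.5 / 127.8
  = 0.2778.

0.2778


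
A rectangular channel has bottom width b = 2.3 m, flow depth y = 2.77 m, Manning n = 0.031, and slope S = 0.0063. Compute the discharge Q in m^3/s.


For a rectangular channel, the cross-sectional area A = b * y = 2.3 * 2.77 = 6.37 m^2.
The wetted perimeter P = b + 2y = 2.3 + 2*2.77 = 7.84 m.
Hydraulic radius R = A/P = 6.37/7.84 = 0.8126 m.
Velocity V = (1/n)*R^(2/3)*S^(1/2) = (1/0.031)*0.8126^(2/3)*0.0063^(1/2) = 2.2296 m/s.
Discharge Q = A * V = 6.37 * 2.2296 = 14.205 m^3/s.

14.205


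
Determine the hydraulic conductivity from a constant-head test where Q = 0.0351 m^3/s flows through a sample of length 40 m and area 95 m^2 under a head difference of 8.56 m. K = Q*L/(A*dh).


From K = Q*L / (A*dh):
Numerator: Q*L = 0.0351 * 40 = 1.404.
Denominator: A*dh = 95 * 8.56 = 813.2.
K = 1.404 / 813.2 = 0.001727 m/s.

0.001727


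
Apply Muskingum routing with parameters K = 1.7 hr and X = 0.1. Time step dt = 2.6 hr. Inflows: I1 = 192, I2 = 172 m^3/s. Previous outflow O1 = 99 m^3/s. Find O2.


Muskingum coefficients:
denom = 2*K*(1-X) + dt = 2*1.7*(1-0.1) + 2.6 = 5.66.
C0 = (dt - 2*K*X)/denom = (2.6 - 2*1.7*0.1)/5.66 = 0.3993.
C1 = (dt + 2*K*X)/denom = (2.6 + 2*1.7*0.1)/5.66 = 0.5194.
C2 = (2*K*(1-X) - dt)/denom = 0.0813.
O2 = C0*I2 + C1*I1 + C2*O1
   = 0.3993*172 + 0.5194*192 + 0.0813*99
   = 176.46 m^3/s.

176.46


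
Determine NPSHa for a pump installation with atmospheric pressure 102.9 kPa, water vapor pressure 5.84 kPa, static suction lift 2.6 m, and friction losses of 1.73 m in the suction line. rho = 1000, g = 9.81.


NPSHa = p_atm/(rho*g) - z_s - hf_s - p_vap/(rho*g).
p_atm/(rho*g) = 102.9*1000 / (1000*9.81) = 10.489 m.
p_vap/(rho*g) = 5.84*1000 / (1000*9.81) = 0.595 m.
NPSHa = 10.489 - 2.6 - 1.73 - 0.595
      = 5.56 m.

5.56


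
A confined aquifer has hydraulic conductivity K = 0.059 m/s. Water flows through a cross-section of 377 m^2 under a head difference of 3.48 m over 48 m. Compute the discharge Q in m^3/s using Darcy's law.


Darcy's law: Q = K * A * i, where i = dh/L.
Hydraulic gradient i = 3.48 / 48 = 0.0725.
Q = 0.059 * 377 * 0.0725
  = 1.6126 m^3/s.

1.6126


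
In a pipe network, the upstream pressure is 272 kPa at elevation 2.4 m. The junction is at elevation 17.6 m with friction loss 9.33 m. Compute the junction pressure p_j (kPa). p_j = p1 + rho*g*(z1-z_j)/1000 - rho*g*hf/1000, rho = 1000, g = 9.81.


Junction pressure: p_j = p1 + rho*g*(z1 - z_j)/1000 - rho*g*hf/1000.
Elevation term = 1000*9.81*(2.4 - 17.6)/1000 = -149.112 kPa.
Friction term = 1000*9.81*9.33/1000 = 91.527 kPa.
p_j = 272 + -149.112 - 91.527 = 31.36 kPa.

31.36


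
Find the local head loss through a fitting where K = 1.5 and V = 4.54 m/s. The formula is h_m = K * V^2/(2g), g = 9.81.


Minor loss formula: h_m = K * V^2/(2g).
V^2 = 4.54^2 = 20.6116.
V^2/(2g) = 20.6116 / 19.62 = 1.0505 m.
h_m = 1.5 * 1.0505 = 1.5758 m.

1.5758


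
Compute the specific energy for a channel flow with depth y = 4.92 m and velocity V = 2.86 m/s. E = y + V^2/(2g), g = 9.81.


Specific energy E = y + V^2/(2g).
Velocity head = V^2/(2g) = 2.86^2 / (2*9.81) = 8.1796 / 19.62 = 0.4169 m.
E = 4.92 + 0.4169 = 5.3369 m.

5.3369


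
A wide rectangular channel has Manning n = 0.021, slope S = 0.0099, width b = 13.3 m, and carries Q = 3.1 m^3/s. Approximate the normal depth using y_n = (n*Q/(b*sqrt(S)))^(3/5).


We use the wide-channel approximation y_n = (n*Q/(b*sqrt(S)))^(3/5).
sqrt(S) = sqrt(0.0099) = 0.099499.
Numerator: n*Q = 0.021 * 3.1 = 0.0651.
Denominator: b*sqrt(S) = 13.3 * 0.099499 = 1.323337.
arg = 0.0492.
y_n = 0.0492^(3/5) = 0.1641 m.

0.1641


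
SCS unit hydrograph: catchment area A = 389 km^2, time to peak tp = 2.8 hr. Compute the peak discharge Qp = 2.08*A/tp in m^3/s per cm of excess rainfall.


SCS formula: Qp = 2.08 * A / tp.
Qp = 2.08 * 389 / 2.8
   = 809.12 / 2.8
   = 288.97 m^3/s per cm.

288.97


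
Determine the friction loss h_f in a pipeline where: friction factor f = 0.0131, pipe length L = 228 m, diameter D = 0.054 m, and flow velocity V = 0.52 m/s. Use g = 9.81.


Darcy-Weisbach equation: h_f = f * (L/D) * V^2/(2g).
f * L/D = 0.0131 * 228/0.054 = 55.3111.
V^2/(2g) = 0.52^2 / (2*9.81) = 0.2704 / 19.62 = 0.0138 m.
h_f = 55.3111 * 0.0138 = 0.762 m.

0.762


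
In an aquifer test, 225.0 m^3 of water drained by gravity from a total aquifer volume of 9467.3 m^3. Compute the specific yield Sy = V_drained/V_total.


Specific yield Sy = Volume drained / Total volume.
Sy = 225.0 / 9467.3
   = 0.0238.

0.0238


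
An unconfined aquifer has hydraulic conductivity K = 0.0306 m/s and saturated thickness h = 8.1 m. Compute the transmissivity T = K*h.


Transmissivity is defined as T = K * h.
T = 0.0306 * 8.1
  = 0.2479 m^2/s.

0.2479


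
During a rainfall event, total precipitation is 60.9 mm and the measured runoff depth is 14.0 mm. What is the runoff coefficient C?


The runoff coefficient C = runoff depth / rainfall depth.
C = 14.0 / 60.9
  = 0.2299.

0.2299


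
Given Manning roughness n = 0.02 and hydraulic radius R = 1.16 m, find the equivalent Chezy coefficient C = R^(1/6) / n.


The Chezy coefficient relates to Manning's n through C = R^(1/6) / n.
R^(1/6) = 1.16^(1/6) = 1.025045.
C = 1.025045 / 0.02 = 51.25 m^(1/2)/s.

51.25


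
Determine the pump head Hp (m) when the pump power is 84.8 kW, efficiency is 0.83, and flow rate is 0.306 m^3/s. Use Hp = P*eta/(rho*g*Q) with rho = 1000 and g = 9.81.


Pump head formula: Hp = P * eta / (rho * g * Q).
Numerator: P * eta = 84.8 * 1000 * 0.83 = 70384.0 W.
Denominator: rho * g * Q = 1000 * 9.81 * 0.306 = 3001.86.
Hp = 70384.0 / 3001.86 = 23.45 m.

23.45


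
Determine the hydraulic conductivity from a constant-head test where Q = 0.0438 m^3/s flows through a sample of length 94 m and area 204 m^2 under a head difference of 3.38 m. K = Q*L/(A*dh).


From K = Q*L / (A*dh):
Numerator: Q*L = 0.0438 * 94 = 4.1172.
Denominator: A*dh = 204 * 3.38 = 689.52.
K = 4.1172 / 689.52 = 0.005971 m/s.

0.005971


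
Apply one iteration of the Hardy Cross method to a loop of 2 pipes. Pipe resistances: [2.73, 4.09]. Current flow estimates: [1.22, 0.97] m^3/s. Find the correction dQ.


Numerator terms (r*Q*|Q|): 2.73*1.22*|1.22| = 4.0633; 4.09*0.97*|0.97| = 3.8483.
Sum of numerator = 7.9116.
Denominator terms (r*|Q|): 2.73*|1.22| = 3.3306; 4.09*|0.97| = 3.9673.
2 * sum of denominator = 2 * 7.2979 = 14.5958.
dQ = -7.9116 / 14.5958 = -0.542 m^3/s.

-0.542


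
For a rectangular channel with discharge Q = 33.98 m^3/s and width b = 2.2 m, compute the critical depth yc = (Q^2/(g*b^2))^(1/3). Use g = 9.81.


Using yc = (Q^2 / (g * b^2))^(1/3):
Q^2 = 33.98^2 = 1154.64.
g * b^2 = 9.81 * 2.2^2 = 9.81 * 4.84 = 47.48.
Q^2 / (g*b^2) = 1154.64 / 47.48 = 24.3184.
yc = 24.3184^(1/3) = 2.8972 m.

2.8972


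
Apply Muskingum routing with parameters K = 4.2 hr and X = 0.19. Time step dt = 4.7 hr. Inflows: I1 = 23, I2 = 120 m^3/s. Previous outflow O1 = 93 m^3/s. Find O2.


Muskingum coefficients:
denom = 2*K*(1-X) + dt = 2*4.2*(1-0.19) + 4.7 = 11.504.
C0 = (dt - 2*K*X)/denom = (4.7 - 2*4.2*0.19)/11.504 = 0.2698.
C1 = (dt + 2*K*X)/denom = (4.7 + 2*4.2*0.19)/11.504 = 0.5473.
C2 = (2*K*(1-X) - dt)/denom = 0.1829.
O2 = C0*I2 + C1*I1 + C2*O1
   = 0.2698*120 + 0.5473*23 + 0.1829*93
   = 61.97 m^3/s.

61.97


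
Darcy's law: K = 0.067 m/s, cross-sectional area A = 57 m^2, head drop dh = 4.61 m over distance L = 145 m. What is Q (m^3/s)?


Darcy's law: Q = K * A * i, where i = dh/L.
Hydraulic gradient i = 4.61 / 145 = 0.031793.
Q = 0.067 * 57 * 0.031793
  = 0.1214 m^3/s.

0.1214


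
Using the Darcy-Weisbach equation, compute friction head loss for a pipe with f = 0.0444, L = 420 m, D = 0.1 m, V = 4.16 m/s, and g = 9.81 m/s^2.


Darcy-Weisbach equation: h_f = f * (L/D) * V^2/(2g).
f * L/D = 0.0444 * 420/0.1 = 186.48.
V^2/(2g) = 4.16^2 / (2*9.81) = 17.3056 / 19.62 = 0.882 m.
h_f = 186.48 * 0.882 = 164.483 m.

164.483


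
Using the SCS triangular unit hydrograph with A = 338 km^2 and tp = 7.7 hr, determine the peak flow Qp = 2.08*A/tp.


SCS formula: Qp = 2.08 * A / tp.
Qp = 2.08 * 338 / 7.7
   = 703.04 / 7.7
   = 91.3 m^3/s per cm.

91.3


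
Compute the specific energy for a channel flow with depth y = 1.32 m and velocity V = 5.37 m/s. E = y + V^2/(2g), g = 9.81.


Specific energy E = y + V^2/(2g).
Velocity head = V^2/(2g) = 5.37^2 / (2*9.81) = 28.8369 / 19.62 = 1.4698 m.
E = 1.32 + 1.4698 = 2.7898 m.

2.7898


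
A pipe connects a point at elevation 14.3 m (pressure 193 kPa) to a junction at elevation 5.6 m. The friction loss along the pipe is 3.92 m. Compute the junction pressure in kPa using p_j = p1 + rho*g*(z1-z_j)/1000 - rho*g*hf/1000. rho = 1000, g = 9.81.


Junction pressure: p_j = p1 + rho*g*(z1 - z_j)/1000 - rho*g*hf/1000.
Elevation term = 1000*9.81*(14.3 - 5.6)/1000 = 85.347 kPa.
Friction term = 1000*9.81*3.92/1000 = 38.455 kPa.
p_j = 193 + 85.347 - 38.455 = 239.89 kPa.

239.89


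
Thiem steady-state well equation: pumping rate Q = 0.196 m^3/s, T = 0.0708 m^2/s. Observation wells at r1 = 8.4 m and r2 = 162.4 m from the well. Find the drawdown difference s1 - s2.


Thiem equation: s1 - s2 = Q/(2*pi*T) * ln(r2/r1).
ln(r2/r1) = ln(162.4/8.4) = 2.9618.
Q/(2*pi*T) = 0.196 / (2*pi*0.0708) = 0.196 / 0.4448 = 0.4406.
s1 - s2 = 0.4406 * 2.9618 = 1.305 m.

1.305


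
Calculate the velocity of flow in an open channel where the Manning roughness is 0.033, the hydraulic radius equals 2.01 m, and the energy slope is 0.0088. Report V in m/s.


Manning's equation gives V = (1/n) * R^(2/3) * S^(1/2).
First, compute R^(2/3) = 2.01^(2/3) = 1.5927.
Next, S^(1/2) = 0.0088^(1/2) = 0.093808.
Then 1/n = 1/0.033 = 30.3.
V = 30.3 * 1.5927 * 0.093808 = 4.5275 m/s.

4.5275


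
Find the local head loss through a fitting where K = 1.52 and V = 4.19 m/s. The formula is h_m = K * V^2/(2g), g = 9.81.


Minor loss formula: h_m = K * V^2/(2g).
V^2 = 4.19^2 = 17.5561.
V^2/(2g) = 17.5561 / 19.62 = 0.8948 m.
h_m = 1.52 * 0.8948 = 1.3601 m.

1.3601


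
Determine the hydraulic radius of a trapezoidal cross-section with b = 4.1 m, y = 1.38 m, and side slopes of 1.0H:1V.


For a trapezoidal section with side slope z:
A = (b + z*y)*y = (4.1 + 1.0*1.38)*1.38 = 7.562 m^2.
P = b + 2*y*sqrt(1 + z^2) = 4.1 + 2*1.38*sqrt(1 + 1.0^2) = 8.003 m.
R = A/P = 7.562 / 8.003 = 0.9449 m.

0.9449


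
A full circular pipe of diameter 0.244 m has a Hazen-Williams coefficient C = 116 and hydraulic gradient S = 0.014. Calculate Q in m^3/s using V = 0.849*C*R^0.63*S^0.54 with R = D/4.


For a full circular pipe, R = D/4 = 0.244/4 = 0.061 m.
V = 0.849 * 116 * 0.061^0.63 * 0.014^0.54
  = 0.849 * 116 * 0.171695 * 0.099749
  = 1.6867 m/s.
Pipe area A = pi*D^2/4 = pi*0.244^2/4 = 0.0468 m^2.
Q = A * V = 0.0468 * 1.6867 = 0.0789 m^3/s.

0.0789


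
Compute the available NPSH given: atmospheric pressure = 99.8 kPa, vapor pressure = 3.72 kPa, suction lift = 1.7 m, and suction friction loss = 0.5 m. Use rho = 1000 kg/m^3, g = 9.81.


NPSHa = p_atm/(rho*g) - z_s - hf_s - p_vap/(rho*g).
p_atm/(rho*g) = 99.8*1000 / (1000*9.81) = 10.173 m.
p_vap/(rho*g) = 3.72*1000 / (1000*9.81) = 0.379 m.
NPSHa = 10.173 - 1.7 - 0.5 - 0.379
      = 7.59 m.

7.59


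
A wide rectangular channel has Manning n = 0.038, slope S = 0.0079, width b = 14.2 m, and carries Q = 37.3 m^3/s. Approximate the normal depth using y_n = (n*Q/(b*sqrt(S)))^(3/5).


We use the wide-channel approximation y_n = (n*Q/(b*sqrt(S)))^(3/5).
sqrt(S) = sqrt(0.0079) = 0.088882.
Numerator: n*Q = 0.038 * 37.3 = 1.4174.
Denominator: b*sqrt(S) = 14.2 * 0.088882 = 1.262124.
arg = 1.123.
y_n = 1.123^(3/5) = 1.0721 m.

1.0721


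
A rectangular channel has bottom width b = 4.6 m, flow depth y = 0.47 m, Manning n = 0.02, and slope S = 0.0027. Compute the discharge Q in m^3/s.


For a rectangular channel, the cross-sectional area A = b * y = 4.6 * 0.47 = 2.16 m^2.
The wetted perimeter P = b + 2y = 4.6 + 2*0.47 = 5.54 m.
Hydraulic radius R = A/P = 2.16/5.54 = 0.3903 m.
Velocity V = (1/n)*R^(2/3)*S^(1/2) = (1/0.02)*0.3903^(2/3)*0.0027^(1/2) = 1.3874 m/s.
Discharge Q = A * V = 2.16 * 1.3874 = 3.0 m^3/s.

3.0


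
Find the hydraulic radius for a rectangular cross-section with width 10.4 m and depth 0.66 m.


For a rectangular section:
Flow area A = b * y = 10.4 * 0.66 = 6.86 m^2.
Wetted perimeter P = b + 2y = 10.4 + 2*0.66 = 11.72 m.
Hydraulic radius R = A/P = 6.86 / 11.72 = 0.5857 m.

0.5857


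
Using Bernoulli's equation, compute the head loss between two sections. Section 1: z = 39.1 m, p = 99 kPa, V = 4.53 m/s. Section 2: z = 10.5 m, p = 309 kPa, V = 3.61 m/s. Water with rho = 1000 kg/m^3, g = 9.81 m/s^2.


Total head at each section: H = z + p/(rho*g) + V^2/(2g).
H1 = 39.1 + 99*1000/(1000*9.81) + 4.53^2/(2*9.81)
   = 39.1 + 10.092 + 1.0459
   = 50.238 m.
H2 = 10.5 + 309*1000/(1000*9.81) + 3.61^2/(2*9.81)
   = 10.5 + 31.498 + 0.6642
   = 42.663 m.
h_L = H1 - H2 = 50.238 - 42.663 = 7.575 m.

7.575


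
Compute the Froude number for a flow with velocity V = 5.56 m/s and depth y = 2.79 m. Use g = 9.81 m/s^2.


The Froude number is defined as Fr = V / sqrt(g*y).
g*y = 9.81 * 2.79 = 27.3699.
sqrt(g*y) = sqrt(27.3699) = 5.2316.
Fr = 5.56 / 5.2316 = 1.0628.

1.0628


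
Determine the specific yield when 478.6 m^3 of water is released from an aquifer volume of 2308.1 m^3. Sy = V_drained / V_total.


Specific yield Sy = Volume drained / Total volume.
Sy = 478.6 / 2308.1
   = 0.2074.

0.2074


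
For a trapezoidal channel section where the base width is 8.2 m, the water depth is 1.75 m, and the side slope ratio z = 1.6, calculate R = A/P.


For a trapezoidal section with side slope z:
A = (b + z*y)*y = (8.2 + 1.6*1.75)*1.75 = 19.25 m^2.
P = b + 2*y*sqrt(1 + z^2) = 8.2 + 2*1.75*sqrt(1 + 1.6^2) = 14.804 m.
R = A/P = 19.25 / 14.804 = 1.3003 m.

1.3003


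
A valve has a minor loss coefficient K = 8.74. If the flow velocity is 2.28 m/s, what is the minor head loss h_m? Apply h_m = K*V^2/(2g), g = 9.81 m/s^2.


Minor loss formula: h_m = K * V^2/(2g).
V^2 = 2.28^2 = 5.1984.
V^2/(2g) = 5.1984 / 19.62 = 0.265 m.
h_m = 8.74 * 0.265 = 2.3157 m.

2.3157


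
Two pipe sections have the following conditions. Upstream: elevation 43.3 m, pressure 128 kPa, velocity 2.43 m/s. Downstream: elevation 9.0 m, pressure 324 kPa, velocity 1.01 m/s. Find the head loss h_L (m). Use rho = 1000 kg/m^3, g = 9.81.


Total head at each section: H = z + p/(rho*g) + V^2/(2g).
H1 = 43.3 + 128*1000/(1000*9.81) + 2.43^2/(2*9.81)
   = 43.3 + 13.048 + 0.301
   = 56.649 m.
H2 = 9.0 + 324*1000/(1000*9.81) + 1.01^2/(2*9.81)
   = 9.0 + 33.028 + 0.052
   = 42.08 m.
h_L = H1 - H2 = 56.649 - 42.08 = 14.569 m.

14.569


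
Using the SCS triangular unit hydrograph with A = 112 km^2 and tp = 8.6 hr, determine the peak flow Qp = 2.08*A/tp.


SCS formula: Qp = 2.08 * A / tp.
Qp = 2.08 * 112 / 8.6
   = 232.96 / 8.6
   = 27.09 m^3/s per cm.

27.09


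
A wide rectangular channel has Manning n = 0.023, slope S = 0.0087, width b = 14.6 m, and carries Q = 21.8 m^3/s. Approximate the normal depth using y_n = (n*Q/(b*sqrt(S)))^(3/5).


We use the wide-channel approximation y_n = (n*Q/(b*sqrt(S)))^(3/5).
sqrt(S) = sqrt(0.0087) = 0.093274.
Numerator: n*Q = 0.023 * 21.8 = 0.5014.
Denominator: b*sqrt(S) = 14.6 * 0.093274 = 1.3618.
arg = 0.3682.
y_n = 0.3682^(3/5) = 0.5491 m.

0.5491


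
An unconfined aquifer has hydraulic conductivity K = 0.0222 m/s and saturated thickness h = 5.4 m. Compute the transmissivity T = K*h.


Transmissivity is defined as T = K * h.
T = 0.0222 * 5.4
  = 0.1199 m^2/s.

0.1199


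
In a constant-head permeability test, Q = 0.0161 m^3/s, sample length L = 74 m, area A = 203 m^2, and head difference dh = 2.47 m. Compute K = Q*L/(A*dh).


From K = Q*L / (A*dh):
Numerator: Q*L = 0.0161 * 74 = 1.1914.
Denominator: A*dh = 203 * 2.47 = 501.41.
K = 1.1914 / 501.41 = 0.002376 m/s.

0.002376


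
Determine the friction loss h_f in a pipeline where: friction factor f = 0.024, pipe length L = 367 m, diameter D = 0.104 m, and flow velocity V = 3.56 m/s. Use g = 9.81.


Darcy-Weisbach equation: h_f = f * (L/D) * V^2/(2g).
f * L/D = 0.024 * 367/0.104 = 84.6923.
V^2/(2g) = 3.56^2 / (2*9.81) = 12.6736 / 19.62 = 0.646 m.
h_f = 84.6923 * 0.646 = 54.707 m.

54.707


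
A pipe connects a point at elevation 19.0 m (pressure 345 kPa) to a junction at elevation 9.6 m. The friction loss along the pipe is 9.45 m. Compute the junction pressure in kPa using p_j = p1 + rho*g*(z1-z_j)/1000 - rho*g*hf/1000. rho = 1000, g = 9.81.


Junction pressure: p_j = p1 + rho*g*(z1 - z_j)/1000 - rho*g*hf/1000.
Elevation term = 1000*9.81*(19.0 - 9.6)/1000 = 92.214 kPa.
Friction term = 1000*9.81*9.45/1000 = 92.704 kPa.
p_j = 345 + 92.214 - 92.704 = 344.51 kPa.

344.51


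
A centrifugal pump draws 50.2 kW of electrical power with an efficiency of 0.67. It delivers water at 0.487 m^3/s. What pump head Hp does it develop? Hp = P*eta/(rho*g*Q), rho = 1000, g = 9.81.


Pump head formula: Hp = P * eta / (rho * g * Q).
Numerator: P * eta = 50.2 * 1000 * 0.67 = 33634.0 W.
Denominator: rho * g * Q = 1000 * 9.81 * 0.487 = 4777.47.
Hp = 33634.0 / 4777.47 = 7.04 m.

7.04


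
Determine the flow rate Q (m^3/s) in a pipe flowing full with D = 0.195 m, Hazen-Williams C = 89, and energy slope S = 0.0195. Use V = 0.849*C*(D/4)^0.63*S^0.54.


For a full circular pipe, R = D/4 = 0.195/4 = 0.0488 m.
V = 0.849 * 89 * 0.0488^0.63 * 0.0195^0.54
  = 0.849 * 89 * 0.149082 * 0.119294
  = 1.3438 m/s.
Pipe area A = pi*D^2/4 = pi*0.195^2/4 = 0.0299 m^2.
Q = A * V = 0.0299 * 1.3438 = 0.0401 m^3/s.

0.0401


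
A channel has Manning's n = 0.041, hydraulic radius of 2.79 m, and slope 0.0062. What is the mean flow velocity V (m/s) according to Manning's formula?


Manning's equation gives V = (1/n) * R^(2/3) * S^(1/2).
First, compute R^(2/3) = 2.79^(2/3) = 1.9818.
Next, S^(1/2) = 0.0062^(1/2) = 0.07874.
Then 1/n = 1/0.041 = 24.39.
V = 24.39 * 1.9818 * 0.07874 = 3.8061 m/s.

3.8061


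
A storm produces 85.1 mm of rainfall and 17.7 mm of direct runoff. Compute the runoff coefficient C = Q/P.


The runoff coefficient C = runoff depth / rainfall depth.
C = 17.7 / 85.1
  = 0.208.

0.208


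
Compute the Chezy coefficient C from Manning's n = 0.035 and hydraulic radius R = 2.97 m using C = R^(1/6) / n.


The Chezy coefficient relates to Manning's n through C = R^(1/6) / n.
R^(1/6) = 2.97^(1/6) = 1.198927.
C = 1.198927 / 0.035 = 34.26 m^(1/2)/s.

34.26


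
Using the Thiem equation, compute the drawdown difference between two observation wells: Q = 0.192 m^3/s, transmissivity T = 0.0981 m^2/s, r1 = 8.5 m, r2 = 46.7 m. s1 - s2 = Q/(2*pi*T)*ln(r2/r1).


Thiem equation: s1 - s2 = Q/(2*pi*T) * ln(r2/r1).
ln(r2/r1) = ln(46.7/8.5) = 1.7037.
Q/(2*pi*T) = 0.192 / (2*pi*0.0981) = 0.192 / 0.6164 = 0.3115.
s1 - s2 = 0.3115 * 1.7037 = 0.5307 m.

0.5307


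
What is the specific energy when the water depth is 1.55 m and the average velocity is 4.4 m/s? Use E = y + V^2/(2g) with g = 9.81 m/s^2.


Specific energy E = y + V^2/(2g).
Velocity head = V^2/(2g) = 4.4^2 / (2*9.81) = 19.36 / 19.62 = 0.9867 m.
E = 1.55 + 0.9867 = 2.5367 m.

2.5367


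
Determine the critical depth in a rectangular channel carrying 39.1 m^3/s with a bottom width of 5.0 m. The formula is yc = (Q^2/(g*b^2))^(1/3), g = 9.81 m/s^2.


Using yc = (Q^2 / (g * b^2))^(1/3):
Q^2 = 39.1^2 = 1528.81.
g * b^2 = 9.81 * 5.0^2 = 9.81 * 25.0 = 245.25.
Q^2 / (g*b^2) = 1528.81 / 245.25 = 6.2337.
yc = 6.2337^(1/3) = 1.8404 m.

1.8404


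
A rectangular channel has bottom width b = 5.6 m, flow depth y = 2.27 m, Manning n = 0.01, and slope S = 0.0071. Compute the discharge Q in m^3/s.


For a rectangular channel, the cross-sectional area A = b * y = 5.6 * 2.27 = 12.71 m^2.
The wetted perimeter P = b + 2y = 5.6 + 2*2.27 = 10.14 m.
Hydraulic radius R = A/P = 12.71/10.14 = 1.2536 m.
Velocity V = (1/n)*R^(2/3)*S^(1/2) = (1/0.01)*1.2536^(2/3)*0.0071^(1/2) = 9.7967 m/s.
Discharge Q = A * V = 12.71 * 9.7967 = 124.536 m^3/s.

124.536
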